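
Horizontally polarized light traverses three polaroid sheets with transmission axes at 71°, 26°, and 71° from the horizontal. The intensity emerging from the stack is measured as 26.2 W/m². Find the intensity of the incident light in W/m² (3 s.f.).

I₀ ≈ 989 W/m²

I₁ = I₀ cos²(71° − 0°) = I₀ cos²(71°) = 0.106 I₀.
I₂ = I₁ cos²(26° − 71°) = 0.106 I₀ · cos²(45°) = 0.053 I₀.
I₃ = I₂ cos²(71° − 26°) = 0.053 I₀ · cos²(45°) = 0.0265 I₀.
So 26.2 W/m² = 0.0265 I₀, giving I₀ = 26.2/0.0265 = 988.7 W/m².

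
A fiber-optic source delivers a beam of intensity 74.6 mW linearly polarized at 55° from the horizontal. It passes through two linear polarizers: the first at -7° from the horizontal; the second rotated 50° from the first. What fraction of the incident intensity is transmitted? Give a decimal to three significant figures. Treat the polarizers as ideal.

I/I₀ ≈ 0.0911

I₁ = 74.6 mW · cos²(62°) = 16.44 mW.
I₂ = I₁ · cos²(50°) = 16.44 · 0.4132 = 6.793 mW.
Transmitted fraction = 0.09107.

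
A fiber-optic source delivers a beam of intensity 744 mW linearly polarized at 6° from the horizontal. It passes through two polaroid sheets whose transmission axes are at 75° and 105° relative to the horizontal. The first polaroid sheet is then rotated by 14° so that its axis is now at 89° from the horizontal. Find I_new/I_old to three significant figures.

Before rotation:
By Malus's law, I₁ = I₀ cos²(75° − 6°) = I₀ cos²(69°) = 0.1284 I₀.
I₂ = I₁ cos²(105° − 75°) = 0.1284 I₀ · cos²(30°) = 0.09632 I₀.
After rotation:
I₁ = I₀ cos²(89° − 6°) = I₀ cos²(83°) = 0.01485 I₀.
I₂ = I₁ cos²(105° − 89°) = 0.01485 I₀ · cos²(16°) = 0.01372 I₀.
Ratio = 0.01372 / 0.09632 = 0.1425.

I_new/I_old ≈ 0.142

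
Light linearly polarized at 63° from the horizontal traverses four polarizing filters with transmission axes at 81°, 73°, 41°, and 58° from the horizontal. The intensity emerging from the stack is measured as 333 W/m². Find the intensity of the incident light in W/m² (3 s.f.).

I₁ = I₀ cos²(81° − 63°) = I₀ cos²(18°) = 0.9045 I₀.
I₂ = I₁ cos²(73° − 81°) = 0.9045 I₀ · cos²(8°) = 0.887 I₀.
I₃ = I₂ cos²(41° − 73°) = 0.887 I₀ · cos²(32°) = 0.6379 I₀.
I₄ = I₃ cos²(58° − 41°) = 0.6379 I₀ · cos²(17°) = 0.5834 I₀.
So 333 W/m² = 0.5834 I₀, giving I₀ = 333/0.5834 = 570.8 W/m².

I₀ ≈ 571 W/m²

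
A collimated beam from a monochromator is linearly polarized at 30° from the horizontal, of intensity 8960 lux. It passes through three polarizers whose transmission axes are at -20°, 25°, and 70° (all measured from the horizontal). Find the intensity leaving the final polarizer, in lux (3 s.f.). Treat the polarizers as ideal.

I₁ = 8960 lux · cos²(50°) = 3702 lux.
I₂ = I₁ · cos²(45°) = 3702 · 0.5 = 1851 lux.
I₃ = I₂ · cos²(45°) = 1851 · 0.5 = 925.5 lux.

I ≈ 926 lux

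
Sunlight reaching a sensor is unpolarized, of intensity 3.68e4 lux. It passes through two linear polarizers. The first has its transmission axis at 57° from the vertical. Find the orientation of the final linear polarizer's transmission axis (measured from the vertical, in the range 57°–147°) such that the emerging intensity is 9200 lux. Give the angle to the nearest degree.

Unpolarized light through the first polarizer → I₁ = ½ I₀, now polarized at 57°.
Target fraction: 9200 / 3.68e4 lux = 0.25 of I₀.
Need I₂/I₀ = 0.25, so cos²(θ − 57°) = 0.25 / 0.5 = 0.5.
θ − 57° = arccos(√0.5) = 45.0°, giving θ ≈ 57 + 45.0 = 102.0°.

θ ≈ 102°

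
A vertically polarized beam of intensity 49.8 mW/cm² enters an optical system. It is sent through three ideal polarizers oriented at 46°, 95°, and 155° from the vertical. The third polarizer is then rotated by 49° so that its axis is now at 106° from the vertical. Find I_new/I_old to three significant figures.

I_new/I_old ≈ 3.85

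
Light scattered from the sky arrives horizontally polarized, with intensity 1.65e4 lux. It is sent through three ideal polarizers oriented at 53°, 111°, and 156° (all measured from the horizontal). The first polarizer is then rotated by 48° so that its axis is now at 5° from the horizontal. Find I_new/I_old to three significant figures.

Before rotation:
I₁ = I₀ cos²(53° − 0°) = I₀ cos²(53°) = 0.3622 I₀.
I₂ = I₁ cos²(111° − 53°) = 0.3622 I₀ · cos²(58°) = 0.1017 I₀.
I₃ = I₂ cos²(156° − 111°) = 0.1017 I₀ · cos²(45°) = 0.05085 I₀.
After rotation:
I₁ = I₀ cos²(5° − 0°) = I₀ cos²(5°) = 0.9924 I₀.
Angle between axes 1 and 2: 74°. I₂ = 0.9924 I₀ · cos²(74°) = 0.0754 I₀.
I₃ = I₂ cos²(156° − 111°) = 0.0754 I₀ · cos²(45°) = 0.0377 I₀.
Ratio = 0.0377 / 0.05085 = 0.7413.

I_new/I_old ≈ 0.741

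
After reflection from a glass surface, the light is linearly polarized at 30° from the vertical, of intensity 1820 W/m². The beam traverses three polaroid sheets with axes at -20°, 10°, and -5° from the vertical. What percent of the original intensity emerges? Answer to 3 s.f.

By Malus's law, I₁ = 1820 W/m² · cos²(50°) = 752 W/m².
I₂ = I₁ · cos²(30°) = 752 · 0.75 = 564 W/m².
I₃ = I₂ · cos²(15°) = 564 · 0.933 = 526.2 W/m².
That is 28.91% of the incident intensity.

≈ 28.9%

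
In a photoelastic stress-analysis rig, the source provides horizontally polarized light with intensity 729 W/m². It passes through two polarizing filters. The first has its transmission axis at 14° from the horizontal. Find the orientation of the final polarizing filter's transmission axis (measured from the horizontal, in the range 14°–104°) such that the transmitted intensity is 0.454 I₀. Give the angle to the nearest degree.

By Malus's law, I₁ = I₀ cos²(14° − 0°) = I₀ cos²(14°) = 0.9415 I₀.
Need I₂/I₀ = 0.454, so cos²(θ − 14°) = 0.454 / 0.9415 = 0.4822.
θ − 14° = arccos(√0.4822) = 46.0°, giving θ ≈ 14 + 46.0 = 60.0°.

θ ≈ 60°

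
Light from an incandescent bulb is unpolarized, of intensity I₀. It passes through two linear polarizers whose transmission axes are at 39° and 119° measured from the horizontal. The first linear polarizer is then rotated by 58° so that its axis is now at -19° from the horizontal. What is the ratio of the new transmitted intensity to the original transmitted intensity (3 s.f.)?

I_new/I_old ≈ 18.3

Before rotation:
Unpolarized light through the first polarizer → I₁ = ½ I₀, now polarized at 39°.
I₂ = I₁ cos²(119° − 39°) = 0.5 I₀ · cos²(80°) = 0.01508 I₀.
After rotation:
Unpolarized light through the first polarizer → I₁ = ½ I₀, now polarized at -19°.
Angle between axes 1 and 2: 42°. I₂ = 0.5 I₀ · cos²(42°) = 0.2761 I₀.
Ratio = 0.2761 / 0.01508 = 18.31.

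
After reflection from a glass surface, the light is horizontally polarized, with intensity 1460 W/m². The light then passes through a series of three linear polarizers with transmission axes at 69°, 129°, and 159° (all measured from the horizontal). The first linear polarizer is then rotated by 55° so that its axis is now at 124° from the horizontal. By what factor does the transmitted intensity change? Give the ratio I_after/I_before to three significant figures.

Before rotation:
By Malus's law, I₁ = I₀ cos²(69° − 0°) = I₀ cos²(69°) = 0.1284 I₀.
I₂ = I₁ cos²(129° − 69°) = 0.1284 I₀ · cos²(60°) = 0.03211 I₀.
I₃ = I₂ cos²(159° − 129°) = 0.03211 I₀ · cos²(30°) = 0.02408 I₀.
After rotation:
I₁ = I₀ cos²(124° − 0°) = I₀ cos²(56°) = 0.3127 I₀.
I₂ = I₁ cos²(129° − 124°) = 0.3127 I₀ · cos²(5°) = 0.3103 I₀.
I₃ = I₂ cos²(159° − 129°) = 0.3103 I₀ · cos²(30°) = 0.2327 I₀.
Ratio = 0.2327 / 0.02408 = 9.665.

I_new/I_old ≈ 9.67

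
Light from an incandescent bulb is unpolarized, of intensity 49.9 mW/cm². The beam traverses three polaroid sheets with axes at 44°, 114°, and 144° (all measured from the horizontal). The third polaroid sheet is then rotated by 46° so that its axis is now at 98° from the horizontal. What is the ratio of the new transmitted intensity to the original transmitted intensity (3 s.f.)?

Before rotation:
Unpolarized light through the first polarizer → I₁ = ½ I₀, now polarized at 44°.
I₂ = I₁ cos²(114° − 44°) = 0.5 I₀ · cos²(70°) = 0.05849 I₀.
I₃ = I₂ cos²(144° − 114°) = 0.05849 I₀ · cos²(30°) = 0.04387 I₀.
After rotation:
Unpolarized light through the first polarizer → I₁ = ½ I₀, now polarized at 44°.
I₂ = I₁ cos²(114° − 44°) = 0.5 I₀ · cos²(70°) = 0.05849 I₀.
I₃ = I₂ cos²(98° − 114°) = 0.05849 I₀ · cos²(16°) = 0.05405 I₀.
Ratio = 0.05405 / 0.04387 = 1.232.

I_new/I_old ≈ 1.23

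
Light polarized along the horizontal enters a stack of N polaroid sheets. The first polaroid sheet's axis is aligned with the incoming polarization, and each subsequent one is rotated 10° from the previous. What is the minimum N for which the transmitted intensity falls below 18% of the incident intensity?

N = 58

First polarizer is aligned with the polarization: full transmission.
Each further stage multiplies by cos²(10°) = 0.9698.
After N polarizers: T = 0.9698^(N−1). Require T < 0.18 ⇒ N−1 > ln(0.18)/ln(0.9698) = 56.01, so N−1 ≥ 57 and N = 58.
Check: N=58 gives T = 0.1746 < 0.18; N=57 gives T = 0.18.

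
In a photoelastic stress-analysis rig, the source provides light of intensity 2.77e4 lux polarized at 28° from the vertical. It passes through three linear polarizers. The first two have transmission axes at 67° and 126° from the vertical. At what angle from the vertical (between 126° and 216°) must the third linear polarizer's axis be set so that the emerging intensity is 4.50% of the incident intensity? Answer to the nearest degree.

θ ≈ 184°

I₁ = I₀ cos²(67° − 28°) = I₀ cos²(39°) = 0.604 I₀.
I₂ = I₁ cos²(126° − 67°) = 0.604 I₀ · cos²(59°) = 0.1602 I₀.
Need I₃/I₀ = 0.045, so cos²(θ − 126°) = 0.045 / 0.1602 = 0.2809.
θ − 126° = arccos(√0.2809) = 58.0°, giving θ ≈ 126 + 58.0 = 184.0°.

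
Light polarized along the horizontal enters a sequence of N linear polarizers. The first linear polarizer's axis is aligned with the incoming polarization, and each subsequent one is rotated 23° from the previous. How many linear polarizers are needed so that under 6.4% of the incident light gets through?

N = 18

First polarizer is aligned with the polarization: full transmission.
Each further stage multiplies by cos²(23°) = 0.8473.
After N polarizers: T = 0.8473^(N−1). Require T < 0.064 ⇒ N−1 > ln(0.064)/ln(0.8473) = 16.59, so N−1 ≥ 17 and N = 18.
Check: N=18 gives T = 0.05983 < 0.064; N=17 gives T = 0.0706.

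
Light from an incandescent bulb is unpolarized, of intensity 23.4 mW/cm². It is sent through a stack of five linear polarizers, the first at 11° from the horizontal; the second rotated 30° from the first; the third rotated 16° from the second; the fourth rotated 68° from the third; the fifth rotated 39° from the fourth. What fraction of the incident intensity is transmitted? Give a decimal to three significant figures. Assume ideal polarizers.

I/I₀ ≈ 0.0294

Unpolarized light through the first polarizer → I₁ = 23.4 mW/cm²/2 = 11.7 mW/cm², polarized at 11°.
I₂ = I₁ · cos²(30°) = 11.7 · 0.75 = 8.775 mW/cm².
I₃ = I₂ · cos²(16°) = 8.775 · 0.924 = 8.108 mW/cm².
I₄ = I₃ · cos²(68°) = 8.108 · 0.1403 = 1.138 mW/cm².
I₅ = I₄ · cos²(39°) = 1.138 · 0.604 = 0.6872 mW/cm².
Transmitted fraction = 0.02937.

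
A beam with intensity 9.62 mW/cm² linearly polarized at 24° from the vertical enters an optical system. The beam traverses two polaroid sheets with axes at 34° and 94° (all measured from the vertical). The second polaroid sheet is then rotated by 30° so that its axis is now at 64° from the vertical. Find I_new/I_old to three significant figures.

I_new/I_old ≈ 3.00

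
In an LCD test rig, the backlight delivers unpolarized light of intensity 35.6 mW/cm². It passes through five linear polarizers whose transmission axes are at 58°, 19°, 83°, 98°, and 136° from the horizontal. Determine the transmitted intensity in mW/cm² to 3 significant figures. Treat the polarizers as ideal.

I ≈ 1.20 mW/cm²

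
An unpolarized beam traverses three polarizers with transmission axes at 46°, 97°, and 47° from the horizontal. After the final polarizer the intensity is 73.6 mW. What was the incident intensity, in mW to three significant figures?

I₀ ≈ 900 mW

Unpolarized light through the first polarizer → I₁ = ½ I₀, now polarized at 46°.
I₂ = I₁ cos²(97° − 46°) = 0.5 I₀ · cos²(51°) = 0.198 I₀.
I₃ = I₂ cos²(47° − 97°) = 0.198 I₀ · cos²(50°) = 0.08182 I₀.
So 73.6 mW = 0.08182 I₀, giving I₀ = 73.6/0.08182 = 899.6 mW.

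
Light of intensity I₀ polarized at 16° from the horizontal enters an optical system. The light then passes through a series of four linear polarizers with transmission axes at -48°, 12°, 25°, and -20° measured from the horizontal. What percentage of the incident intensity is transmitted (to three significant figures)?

≈ 2.28%

I₁ = I₀ cos²(-48° − 16°) = I₀ cos²(64°) = 0.1922 I₀.
I₂ = I₁ cos²(12° + 48°) = 0.1922 I₀ · cos²(60°) = 0.04804 I₀.
I₃ = I₂ cos²(25° − 12°) = 0.04804 I₀ · cos²(13°) = 0.04561 I₀.
I₄ = I₃ cos²(-20° − 25°) = 0.04561 I₀ · cos²(45°) = 0.02281 I₀.
That is 2.281% of the incident intensity.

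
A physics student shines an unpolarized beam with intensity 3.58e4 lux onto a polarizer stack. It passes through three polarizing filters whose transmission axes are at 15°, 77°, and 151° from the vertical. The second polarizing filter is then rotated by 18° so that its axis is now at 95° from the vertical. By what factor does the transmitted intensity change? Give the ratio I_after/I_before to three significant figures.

Before rotation:
Unpolarized light through the first polarizer → I₁ = ½ I₀, now polarized at 15°.
I₂ = I₁ cos²(77° − 15°) = 0.5 I₀ · cos²(62°) = 0.1102 I₀.
I₃ = I₂ cos²(151° − 77°) = 0.1102 I₀ · cos²(74°) = 0.008373 I₀.
After rotation:
Unpolarized light through the first polarizer → I₁ = ½ I₀, now polarized at 15°.
I₂ = I₁ cos²(95° − 15°) = 0.5 I₀ · cos²(80°) = 0.01508 I₀.
I₃ = I₂ cos²(151° − 95°) = 0.01508 I₀ · cos²(56°) = 0.004714 I₀.
Ratio = 0.004714 / 0.008373 = 0.5631.

I_new/I_old ≈ 0.563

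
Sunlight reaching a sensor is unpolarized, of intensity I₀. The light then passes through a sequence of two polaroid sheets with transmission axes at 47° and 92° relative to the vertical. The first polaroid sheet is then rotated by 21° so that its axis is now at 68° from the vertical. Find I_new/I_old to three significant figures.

Before rotation:
Unpolarized light through the first polarizer → I₁ = ½ I₀, now polarized at 47°.
I₂ = I₁ cos²(92° − 47°) = 0.5 I₀ · cos²(45°) = 0.25 I₀.
After rotation:
Unpolarized light through the first polarizer → I₁ = ½ I₀, now polarized at 68°.
I₂ = I₁ cos²(92° − 68°) = 0.5 I₀ · cos²(24°) = 0.4173 I₀.
Ratio = 0.4173 / 0.25 = 1.669.

I_new/I_old ≈ 1.67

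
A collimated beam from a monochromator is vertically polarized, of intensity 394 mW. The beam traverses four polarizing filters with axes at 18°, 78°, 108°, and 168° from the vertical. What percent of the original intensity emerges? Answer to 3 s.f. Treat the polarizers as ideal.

≈ 4.24%

By Malus's law, I₁ = 394 mW · cos²(18°) = 356.4 mW.
I₂ = I₁ · cos²(60°) = 356.4 · 0.25 = 89.09 mW.
I₃ = I₂ · cos²(30°) = 89.09 · 0.75 = 66.82 mW.
I₄ = I₃ · cos²(60°) = 66.82 · 0.25 = 16.71 mW.
That is 4.24% of the incident intensity.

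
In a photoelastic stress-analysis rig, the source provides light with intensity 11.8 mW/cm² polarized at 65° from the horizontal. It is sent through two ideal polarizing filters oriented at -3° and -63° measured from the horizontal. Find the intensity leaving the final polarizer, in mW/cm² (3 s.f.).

I₁ = 11.8 mW/cm² · cos²(68°) = 1.656 mW/cm².
I₂ = I₁ · cos²(60°) = 1.656 · 0.25 = 0.414 mW/cm².

I ≈ 0.414 mW/cm²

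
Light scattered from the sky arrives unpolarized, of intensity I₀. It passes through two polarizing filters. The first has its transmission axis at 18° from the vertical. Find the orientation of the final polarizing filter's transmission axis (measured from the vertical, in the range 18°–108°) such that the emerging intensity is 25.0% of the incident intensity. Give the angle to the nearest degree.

θ ≈ 63°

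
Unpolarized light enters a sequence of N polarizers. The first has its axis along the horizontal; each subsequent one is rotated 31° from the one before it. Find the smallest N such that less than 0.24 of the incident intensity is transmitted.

N = 4

First polarizer halves the unpolarized light: factor 1/2.
Each further stage multiplies by cos²(31°) = 0.7347.
After N polarizers: T = 0.5·0.7347^(N−1). Require T < 0.24 ⇒ N−1 > ln(0.24/0.5)/ln(0.7347) = 2.38, so N−1 ≥ 3 and N = 4.
Check: N=4 gives T = 0.1983 < 0.24; N=3 gives T = 0.2699.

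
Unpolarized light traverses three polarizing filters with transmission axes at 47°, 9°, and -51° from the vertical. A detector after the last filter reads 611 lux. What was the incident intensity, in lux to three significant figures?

Unpolarized light through the first polarizer → I₁ = ½ I₀, now polarized at 47°.
I₂ = I₁ cos²(9° − 47°) = 0.5 I₀ · cos²(38°) = 0.3105 I₀.
I₃ = I₂ cos²(-51° − 9°) = 0.3105 I₀ · cos²(60°) = 0.07762 I₀.
So 611 lux = 0.07762 I₀, giving I₀ = 611/0.07762 = 7872 lux.

I₀ ≈ 7870 lux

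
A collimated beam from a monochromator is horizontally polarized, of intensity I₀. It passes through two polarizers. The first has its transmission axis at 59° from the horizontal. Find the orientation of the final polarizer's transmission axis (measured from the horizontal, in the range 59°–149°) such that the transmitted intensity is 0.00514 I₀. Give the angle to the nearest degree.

θ ≈ 141°

I₁ = I₀ cos²(59° − 0°) = I₀ cos²(59°) = 0.2653 I₀.
Need I₂/I₀ = 0.00514, so cos²(θ − 59°) = 0.00514 / 0.2653 = 0.01938.
θ − 59° = arccos(√0.01938) = 82.0°, giving θ ≈ 59 + 82.0 = 141.0°.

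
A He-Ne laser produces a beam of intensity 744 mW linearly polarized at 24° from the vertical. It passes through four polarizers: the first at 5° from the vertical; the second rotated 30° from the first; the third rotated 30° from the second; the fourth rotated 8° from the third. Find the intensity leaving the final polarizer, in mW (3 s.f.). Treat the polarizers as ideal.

I ≈ 367 mW

By Malus's law, I₁ = 744 mW · cos²(19°) = 665.1 mW.
I₂ = I₁ · cos²(30°) = 665.1 · 0.75 = 498.9 mW.
I₃ = I₂ · cos²(30°) = 498.9 · 0.75 = 374.1 mW.
I₄ = I₃ · cos²(8°) = 374.1 · 0.9806 = 366.9 mW.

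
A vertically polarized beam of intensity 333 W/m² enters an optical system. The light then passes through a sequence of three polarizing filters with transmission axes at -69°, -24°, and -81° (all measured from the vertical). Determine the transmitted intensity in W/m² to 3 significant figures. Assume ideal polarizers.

I ≈ 6.34 W/m²

By Malus's law, I₁ = 333 W/m² · cos²(69°) = 42.77 W/m².
I₂ = I₁ · cos²(45°) = 42.77 · 0.5 = 21.38 W/m².
I₃ = I₂ · cos²(57°) = 21.38 · 0.2966 = 6.343 W/m².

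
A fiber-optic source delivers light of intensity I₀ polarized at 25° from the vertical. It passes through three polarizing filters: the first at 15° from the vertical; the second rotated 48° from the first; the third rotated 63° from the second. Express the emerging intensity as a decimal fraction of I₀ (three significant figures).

≈ 0.0895 I₀

I₁ = I₀ cos²(15° − 25°) = I₀ cos²(10°) = 0.9698 I₀.
I₂ = I₁ cos²(48°) = 0.9698 · 0.4477 I₀ = 0.4342 I₀.
I₃ = I₂ cos²(63°) = 0.4342 · 0.2061 I₀ = 0.0895 I₀.
Transmitted fraction = 0.0895.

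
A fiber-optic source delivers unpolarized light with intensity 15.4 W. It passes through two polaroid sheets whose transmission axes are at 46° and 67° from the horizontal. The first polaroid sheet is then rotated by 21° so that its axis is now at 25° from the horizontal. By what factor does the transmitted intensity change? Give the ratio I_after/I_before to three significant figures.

I_new/I_old ≈ 0.634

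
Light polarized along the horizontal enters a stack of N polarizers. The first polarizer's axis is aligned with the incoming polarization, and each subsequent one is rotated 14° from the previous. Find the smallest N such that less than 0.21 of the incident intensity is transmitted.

First polarizer is aligned with the polarization: full transmission.
Each further stage multiplies by cos²(14°) = 0.9415.
After N polarizers: T = 0.9415^(N−1). Require T < 0.21 ⇒ N−1 > ln(0.21)/ln(0.9415) = 25.88, so N−1 ≥ 26 and N = 27.
Check: N=27 gives T = 0.2085 < 0.21; N=26 gives T = 0.2214.

N = 27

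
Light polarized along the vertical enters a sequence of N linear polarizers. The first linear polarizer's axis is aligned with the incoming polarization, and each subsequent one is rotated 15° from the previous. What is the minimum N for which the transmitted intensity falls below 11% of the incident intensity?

First polarizer is aligned with the polarization: full transmission.
Each further stage multiplies by cos²(15°) = 0.933.
After N polarizers: T = 0.933^(N−1). Require T < 0.11 ⇒ N−1 > ln(0.11)/ln(0.933) = 31.83, so N−1 ≥ 32 and N = 33.
Check: N=33 gives T = 0.1087 < 0.11; N=32 gives T = 0.1166.

N = 33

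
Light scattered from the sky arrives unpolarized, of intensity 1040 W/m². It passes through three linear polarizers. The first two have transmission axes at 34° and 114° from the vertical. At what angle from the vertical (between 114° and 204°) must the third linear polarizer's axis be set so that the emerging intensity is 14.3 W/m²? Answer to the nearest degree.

θ ≈ 131°

Unpolarized light through the first polarizer → I₁ = ½ I₀, now polarized at 34°.
I₂ = I₁ cos²(114° − 34°) = 0.5 I₀ · cos²(80°) = 0.01508 I₀.
Target fraction: 14.3 / 1040 W/m² = 0.01375 of I₀.
Need I₃/I₀ = 0.01375, so cos²(θ − 114°) = 0.01375 / 0.01508 = 0.912.
θ − 114° = arccos(√0.912) = 17.3°, giving θ ≈ 114 + 17.3 = 131.3°.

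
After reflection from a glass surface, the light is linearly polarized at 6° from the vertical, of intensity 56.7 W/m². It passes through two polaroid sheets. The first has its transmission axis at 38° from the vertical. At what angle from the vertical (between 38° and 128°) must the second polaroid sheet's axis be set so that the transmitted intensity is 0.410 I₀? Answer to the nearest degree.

I₁ = I₀ cos²(38° − 6°) = I₀ cos²(32°) = 0.7192 I₀.
Need I₂/I₀ = 0.41, so cos²(θ − 38°) = 0.41 / 0.7192 = 0.5701.
θ − 38° = arccos(√0.5701) = 41.0°, giving θ ≈ 38 + 41.0 = 79.0°.

θ ≈ 79°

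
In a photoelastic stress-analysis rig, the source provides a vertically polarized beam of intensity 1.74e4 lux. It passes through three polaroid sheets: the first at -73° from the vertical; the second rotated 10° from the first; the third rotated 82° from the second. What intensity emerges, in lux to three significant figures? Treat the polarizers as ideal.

By Malus's law, I₁ = 1.74e4 lux · cos²(73°) = 1487 lux.
I₂ = I₁ · cos²(10°) = 1487 · 0.9698 = 1443 lux.
I₃ = I₂ · cos²(82°) = 1443 · 0.01937 = 27.94 lux.

I ≈ 27.9 lux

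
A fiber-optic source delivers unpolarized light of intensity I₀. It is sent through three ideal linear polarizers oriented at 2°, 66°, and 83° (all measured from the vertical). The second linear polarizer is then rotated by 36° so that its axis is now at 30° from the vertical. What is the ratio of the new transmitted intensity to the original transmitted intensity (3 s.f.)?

I_new/I_old ≈ 1.61

Before rotation:
Unpolarized light through the first polarizer → I₁ = ½ I₀, now polarized at 2°.
I₂ = I₁ cos²(66° − 2°) = 0.5 I₀ · cos²(64°) = 0.09608 I₀.
I₃ = I₂ cos²(83° − 66°) = 0.09608 I₀ · cos²(17°) = 0.08787 I₀.
After rotation:
Unpolarized light through the first polarizer → I₁ = ½ I₀, now polarized at 2°.
I₂ = I₁ cos²(30° − 2°) = 0.5 I₀ · cos²(28°) = 0.3898 I₀.
I₃ = I₂ cos²(83° − 30°) = 0.3898 I₀ · cos²(53°) = 0.1412 I₀.
Ratio = 0.1412 / 0.08787 = 1.607.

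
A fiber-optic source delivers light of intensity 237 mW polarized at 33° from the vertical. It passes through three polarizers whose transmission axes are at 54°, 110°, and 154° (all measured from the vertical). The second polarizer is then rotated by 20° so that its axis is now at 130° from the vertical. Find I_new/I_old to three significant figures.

Before rotation:
By Malus's law, I₁ = I₀ cos²(54° − 33°) = I₀ cos²(21°) = 0.8716 I₀.
I₂ = I₁ cos²(110° − 54°) = 0.8716 I₀ · cos²(56°) = 0.2725 I₀.
I₃ = I₂ cos²(154° − 110°) = 0.2725 I₀ · cos²(44°) = 0.141 I₀.
After rotation:
I₁ = I₀ cos²(54° − 33°) = I₀ cos²(21°) = 0.8716 I₀.
I₂ = I₁ cos²(130° − 54°) = 0.8716 I₀ · cos²(76°) = 0.05101 I₀.
I₃ = I₂ cos²(154° − 130°) = 0.05101 I₀ · cos²(24°) = 0.04257 I₀.
Ratio = 0.04257 / 0.141 = 0.3019.

I_new/I_old ≈ 0.302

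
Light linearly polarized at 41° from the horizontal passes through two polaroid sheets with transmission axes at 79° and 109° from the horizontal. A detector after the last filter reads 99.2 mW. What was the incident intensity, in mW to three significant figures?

I₀ ≈ 213 mW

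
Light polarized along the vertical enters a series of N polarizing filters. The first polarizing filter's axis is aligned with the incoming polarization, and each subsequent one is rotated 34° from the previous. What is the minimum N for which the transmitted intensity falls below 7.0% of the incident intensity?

First polarizer is aligned with the polarization: full transmission.
Each further stage multiplies by cos²(34°) = 0.6873.
After N polarizers: T = 0.6873^(N−1). Require T < 0.070 ⇒ N−1 > ln(0.070)/ln(0.6873) = 7.09, so N−1 ≥ 8 and N = 9.
Check: N=9 gives T = 0.0498 < 0.070; N=8 gives T = 0.07245.

N = 9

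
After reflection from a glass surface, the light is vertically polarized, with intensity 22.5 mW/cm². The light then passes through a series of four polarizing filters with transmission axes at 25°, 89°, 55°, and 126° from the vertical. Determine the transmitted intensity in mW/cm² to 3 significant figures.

I ≈ 0.259 mW/cm²

By Malus's law, I₁ = 22.5 mW/cm² · cos²(25°) = 18.48 mW/cm².
I₂ = I₁ · cos²(64°) = 18.48 · 0.1922 = 3.552 mW/cm².
I₃ = I₂ · cos²(34°) = 3.552 · 0.6873 = 2.441 mW/cm².
I₄ = I₃ · cos²(71°) = 2.441 · 0.106 = 0.2587 mW/cm².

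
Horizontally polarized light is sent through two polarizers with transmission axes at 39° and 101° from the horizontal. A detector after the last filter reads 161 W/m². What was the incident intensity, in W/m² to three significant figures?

I₀ ≈ 1210 W/m²

I₁ = I₀ cos²(39° − 0°) = I₀ cos²(39°) = 0.604 I₀.
I₂ = I₁ cos²(101° − 39°) = 0.604 I₀ · cos²(62°) = 0.1331 I₀.
So 161 W/m² = 0.1331 I₀, giving I₀ = 161/0.1331 = 1209 W/m².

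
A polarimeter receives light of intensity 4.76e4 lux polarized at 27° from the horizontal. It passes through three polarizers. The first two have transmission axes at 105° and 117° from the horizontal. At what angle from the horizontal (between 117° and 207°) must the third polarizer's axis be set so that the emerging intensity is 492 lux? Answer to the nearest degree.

θ ≈ 177°

By Malus's law, I₁ = I₀ cos²(105° − 27°) = I₀ cos²(78°) = 0.04323 I₀.
I₂ = I₁ cos²(117° − 105°) = 0.04323 I₀ · cos²(12°) = 0.04136 I₀.
Target fraction: 492 / 4.76e4 lux = 0.01034 of I₀.
Need I₃/I₀ = 0.01034, so cos²(θ − 117°) = 0.01034 / 0.04136 = 0.2499.
θ − 117° = arccos(√0.2499) = 60.0°, giving θ ≈ 117 + 60.0 = 177.0°.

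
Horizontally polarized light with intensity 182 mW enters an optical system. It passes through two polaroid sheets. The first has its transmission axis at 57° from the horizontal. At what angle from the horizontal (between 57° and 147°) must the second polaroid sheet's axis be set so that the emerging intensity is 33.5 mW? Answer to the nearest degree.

By Malus's law, I₁ = I₀ cos²(57° − 0°) = I₀ cos²(57°) = 0.2966 I₀.
Target fraction: 33.5 / 182 mW = 0.1841 of I₀.
Need I₂/I₀ = 0.1841, so cos²(θ − 57°) = 0.1841 / 0.2966 = 0.6205.
θ − 57° = arccos(√0.6205) = 38.0°, giving θ ≈ 57 + 38.0 = 95.0°.

θ ≈ 95°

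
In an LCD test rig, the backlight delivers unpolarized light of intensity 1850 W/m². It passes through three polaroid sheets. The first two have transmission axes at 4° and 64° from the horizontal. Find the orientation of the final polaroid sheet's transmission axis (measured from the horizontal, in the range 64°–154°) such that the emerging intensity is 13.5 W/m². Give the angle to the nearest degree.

θ ≈ 140°

Unpolarized light through the first polarizer → I₁ = ½ I₀, now polarized at 4°.
I₂ = I₁ cos²(64° − 4°) = 0.5 I₀ · cos²(60°) = 0.125 I₀.
Target fraction: 13.5 / 1850 W/m² = 0.007297 of I₀.
Need I₃/I₀ = 0.007297, so cos²(θ − 64°) = 0.007297 / 0.125 = 0.05838.
θ − 64° = arccos(√0.05838) = 76.0°, giving θ ≈ 64 + 76.0 = 140.0°.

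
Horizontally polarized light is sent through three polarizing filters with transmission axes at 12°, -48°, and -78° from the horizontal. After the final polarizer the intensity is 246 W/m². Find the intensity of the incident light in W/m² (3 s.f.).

I₀ ≈ 1370 W/m²

I₁ = I₀ cos²(12° − 0°) = I₀ cos²(12°) = 0.9568 I₀.
I₂ = I₁ cos²(-48° − 12°) = 0.9568 I₀ · cos²(60°) = 0.2392 I₀.
I₃ = I₂ cos²(-78° + 48°) = 0.2392 I₀ · cos²(30°) = 0.1794 I₀.
So 246 W/m² = 0.1794 I₀, giving I₀ = 246/0.1794 = 1371 W/m².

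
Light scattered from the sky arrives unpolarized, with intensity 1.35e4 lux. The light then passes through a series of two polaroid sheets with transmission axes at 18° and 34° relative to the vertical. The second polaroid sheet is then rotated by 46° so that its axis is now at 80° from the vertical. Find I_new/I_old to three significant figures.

I_new/I_old ≈ 0.239

Before rotation:
Unpolarized light through the first polarizer → I₁ = ½ I₀, now polarized at 18°.
I₂ = I₁ cos²(34° − 18°) = 0.5 I₀ · cos²(16°) = 0.462 I₀.
After rotation:
Unpolarized light through the first polarizer → I₁ = ½ I₀, now polarized at 18°.
I₂ = I₁ cos²(80° − 18°) = 0.5 I₀ · cos²(62°) = 0.1102 I₀.
Ratio = 0.1102 / 0.462 = 0.2385.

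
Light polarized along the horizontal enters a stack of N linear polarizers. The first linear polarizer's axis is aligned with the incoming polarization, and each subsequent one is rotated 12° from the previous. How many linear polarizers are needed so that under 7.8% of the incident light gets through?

N = 59

First polarizer is aligned with the polarization: full transmission.
Each further stage multiplies by cos²(12°) = 0.9568.
After N polarizers: T = 0.9568^(N−1). Require T < 0.078 ⇒ N−1 > ln(0.078)/ln(0.9568) = 57.73, so N−1 ≥ 58 and N = 59.
Check: N=59 gives T = 0.07707 < 0.078; N=58 gives T = 0.08056.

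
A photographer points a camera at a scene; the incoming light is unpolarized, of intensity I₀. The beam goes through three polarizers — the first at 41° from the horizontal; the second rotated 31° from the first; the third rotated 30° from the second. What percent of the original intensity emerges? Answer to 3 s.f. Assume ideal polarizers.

≈ 27.6%

Unpolarized light through the first polarizer → I₁ = ½ I₀, now polarized at 41°.
I₂ = I₁ cos²(31°) = 0.5 · 0.7347 I₀ = 0.3674 I₀.
I₃ = I₂ cos²(30°) = 0.3674 · 0.75 I₀ = 0.2755 I₀.
That is 27.55% of the incident intensity.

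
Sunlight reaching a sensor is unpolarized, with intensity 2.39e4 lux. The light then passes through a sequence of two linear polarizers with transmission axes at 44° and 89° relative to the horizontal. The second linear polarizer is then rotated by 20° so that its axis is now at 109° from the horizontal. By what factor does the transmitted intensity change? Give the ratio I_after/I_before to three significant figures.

Before rotation:
Unpolarized light through the first polarizer → I₁ = ½ I₀, now polarized at 44°.
I₂ = I₁ cos²(89° − 44°) = 0.5 I₀ · cos²(45°) = 0.25 I₀.
After rotation:
Unpolarized light through the first polarizer → I₁ = ½ I₀, now polarized at 44°.
I₂ = I₁ cos²(109° − 44°) = 0.5 I₀ · cos²(65°) = 0.0893 I₀.
Ratio = 0.0893 / 0.25 = 0.3572.

I_new/I_old ≈ 0.357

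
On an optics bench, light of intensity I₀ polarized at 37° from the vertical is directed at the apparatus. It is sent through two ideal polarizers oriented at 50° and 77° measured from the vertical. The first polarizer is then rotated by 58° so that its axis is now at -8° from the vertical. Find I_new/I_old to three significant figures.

Before rotation:
By Malus's law, I₁ = I₀ cos²(50° − 37°) = I₀ cos²(13°) = 0.9494 I₀.
I₂ = I₁ cos²(77° − 50°) = 0.9494 I₀ · cos²(27°) = 0.7537 I₀.
After rotation:
I₁ = I₀ cos²(-8° − 37°) = I₀ cos²(45°) = 0.5 I₀.
I₂ = I₁ cos²(77° + 8°) = 0.5 I₀ · cos²(85°) = 0.003798 I₀.
Ratio = 0.003798 / 0.7537 = 0.005039.

I_new/I_old ≈ 0.00504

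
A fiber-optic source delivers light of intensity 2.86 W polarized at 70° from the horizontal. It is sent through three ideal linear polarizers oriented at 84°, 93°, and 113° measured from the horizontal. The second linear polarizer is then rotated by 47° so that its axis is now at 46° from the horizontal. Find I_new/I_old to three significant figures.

Before rotation:
I₁ = I₀ cos²(84° − 70°) = I₀ cos²(14°) = 0.9415 I₀.
I₂ = I₁ cos²(93° − 84°) = 0.9415 I₀ · cos²(9°) = 0.9184 I₀.
I₃ = I₂ cos²(113° − 93°) = 0.9184 I₀ · cos²(20°) = 0.811 I₀.
After rotation:
I₁ = I₀ cos²(84° − 70°) = I₀ cos²(14°) = 0.9415 I₀.
I₂ = I₁ cos²(46° − 84°) = 0.9415 I₀ · cos²(38°) = 0.5846 I₀.
I₃ = I₂ cos²(113° − 46°) = 0.5846 I₀ · cos²(67°) = 0.08925 I₀.
Ratio = 0.08925 / 0.811 = 0.1101.

I_new/I_old ≈ 0.110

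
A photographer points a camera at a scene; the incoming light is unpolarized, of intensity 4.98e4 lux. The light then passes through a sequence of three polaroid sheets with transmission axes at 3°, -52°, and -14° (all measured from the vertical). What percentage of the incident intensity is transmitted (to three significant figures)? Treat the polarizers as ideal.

≈ 10.2%

Unpolarized light through the first polarizer → I₁ = 4.98e4 lux/2 = 2.49e+04 lux, polarized at 3°.
I₂ = I₁ · cos²(55°) = 2.49e+04 · 0.329 = 8192 lux.
I₃ = I₂ · cos²(38°) = 8192 · 0.621 = 5087 lux.
That is 10.21% of the incident intensity.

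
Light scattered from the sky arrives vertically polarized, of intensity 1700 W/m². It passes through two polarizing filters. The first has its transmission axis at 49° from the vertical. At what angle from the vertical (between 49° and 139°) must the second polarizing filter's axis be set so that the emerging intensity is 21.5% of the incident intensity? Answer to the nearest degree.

I₁ = I₀ cos²(49° − 0°) = I₀ cos²(49°) = 0.4304 I₀.
Need I₂/I₀ = 0.215, so cos²(θ − 49°) = 0.215 / 0.4304 = 0.4995.
θ − 49° = arccos(√0.4995) = 45.0°, giving θ ≈ 49 + 45.0 = 94.0°.

θ ≈ 94°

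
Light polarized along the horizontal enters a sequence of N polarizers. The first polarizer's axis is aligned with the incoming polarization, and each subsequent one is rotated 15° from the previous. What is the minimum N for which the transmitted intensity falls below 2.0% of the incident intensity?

N = 58

First polarizer is aligned with the polarization: full transmission.
Each further stage multiplies by cos²(15°) = 0.933.
After N polarizers: T = 0.933^(N−1). Require T < 0.020 ⇒ N−1 > ln(0.020)/ln(0.933) = 56.42, so N−1 ≥ 57 and N = 58.
Check: N=58 gives T = 0.01921 < 0.020; N=57 gives T = 0.02059.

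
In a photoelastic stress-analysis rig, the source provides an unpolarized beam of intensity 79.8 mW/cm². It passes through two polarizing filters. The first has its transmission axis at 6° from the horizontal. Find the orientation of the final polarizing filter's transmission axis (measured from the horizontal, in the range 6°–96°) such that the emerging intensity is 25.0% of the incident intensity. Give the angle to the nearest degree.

θ ≈ 51°

Unpolarized light through the first polarizer → I₁ = ½ I₀, now polarized at 6°.
Need I₂/I₀ = 0.25, so cos²(θ − 6°) = 0.25 / 0.5 = 0.5.
θ − 6° = arccos(√0.5) = 45.0°, giving θ ≈ 6 + 45.0 = 51.0°.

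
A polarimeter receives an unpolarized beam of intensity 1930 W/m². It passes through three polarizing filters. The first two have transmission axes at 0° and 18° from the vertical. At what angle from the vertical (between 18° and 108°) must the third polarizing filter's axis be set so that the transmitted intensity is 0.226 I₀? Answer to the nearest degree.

θ ≈ 63°

Unpolarized light through the first polarizer → I₁ = ½ I₀, now polarized at 0°.
I₂ = I₁ cos²(18° − 0°) = 0.5 I₀ · cos²(18°) = 0.4523 I₀.
Need I₃/I₀ = 0.226, so cos²(θ − 18°) = 0.226 / 0.4523 = 0.4997.
θ − 18° = arccos(√0.4997) = 45.0°, giving θ ≈ 18 + 45.0 = 63.0°.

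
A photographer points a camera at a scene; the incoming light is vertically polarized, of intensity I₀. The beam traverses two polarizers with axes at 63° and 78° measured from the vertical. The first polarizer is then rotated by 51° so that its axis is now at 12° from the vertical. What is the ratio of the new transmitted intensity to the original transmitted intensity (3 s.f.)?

Before rotation:
I₁ = I₀ cos²(63° − 0°) = I₀ cos²(63°) = 0.2061 I₀.
I₂ = I₁ cos²(78° − 63°) = 0.2061 I₀ · cos²(15°) = 0.1923 I₀.
After rotation:
I₁ = I₀ cos²(12° − 0°) = I₀ cos²(12°) = 0.9568 I₀.
I₂ = I₁ cos²(78° − 12°) = 0.9568 I₀ · cos²(66°) = 0.1583 I₀.
Ratio = 0.1583 / 0.1923 = 0.8231.

I_new/I_old ≈ 0.823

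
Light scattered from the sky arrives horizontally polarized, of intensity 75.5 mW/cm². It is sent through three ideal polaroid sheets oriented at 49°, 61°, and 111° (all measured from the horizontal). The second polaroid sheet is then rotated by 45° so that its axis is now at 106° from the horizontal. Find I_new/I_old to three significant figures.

Before rotation:
I₁ = I₀ cos²(49° − 0°) = I₀ cos²(49°) = 0.4304 I₀.
I₂ = I₁ cos²(61° − 49°) = 0.4304 I₀ · cos²(12°) = 0.4118 I₀.
I₃ = I₂ cos²(111° − 61°) = 0.4118 I₀ · cos²(50°) = 0.1701 I₀.
After rotation:
I₁ = I₀ cos²(49° − 0°) = I₀ cos²(49°) = 0.4304 I₀.
I₂ = I₁ cos²(106° − 49°) = 0.4304 I₀ · cos²(57°) = 0.1277 I₀.
I₃ = I₂ cos²(111° − 106°) = 0.1277 I₀ · cos²(5°) = 0.1267 I₀.
Ratio = 0.1267 / 0.1701 = 0.7447.

I_new/I_old ≈ 0.745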